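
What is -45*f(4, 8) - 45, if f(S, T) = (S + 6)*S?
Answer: -1845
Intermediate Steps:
f(S, T) = S*(6 + S) (f(S, T) = (6 + S)*S = S*(6 + S))
-45*f(4, 8) - 45 = -180*(6 + 4) - 45 = -180*10 - 45 = -45*40 - 45 = -1800 - 45 = -1845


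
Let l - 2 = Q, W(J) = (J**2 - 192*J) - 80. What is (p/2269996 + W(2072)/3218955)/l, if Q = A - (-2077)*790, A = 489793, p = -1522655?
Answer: 788182418671/3113701755872452500 ≈ 2.5313e-7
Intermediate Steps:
W(J) = -80 + J**2 - 192*J
Q = 2130623 (Q = 489793 - (-2077)*790 = 489793 - 1*(-1640830) = 489793 + 1640830 = 2130623)
l = 2130625 (l = 2 + 2130623 = 2130625)
(p/2269996 + W(2072)/3218955)/l = (-1522655/2269996 + (-80 + 2072**2 - 192*2072)/3218955)/2130625 = (-1522655*1/2269996 + (-80 + 4293184 - 397824)*(1/3218955))*(1/2130625) = (-1522655/2269996 + 3895280*(1/3218955))*(1/2130625) = (-1522655/2269996 + 779056/643791)*(1/2130625) = (788182418671/1461402994836)*(1/2130625) = 788182418671/3113701755872452500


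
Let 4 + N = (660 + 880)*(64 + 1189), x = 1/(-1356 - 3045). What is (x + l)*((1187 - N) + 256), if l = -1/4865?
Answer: 17866451018/21410865 ≈ 834.46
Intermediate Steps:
x = -1/4401 (x = 1/(-4401) = -1/4401 ≈ -0.00022722)
N = 1929616 (N = -4 + (660 + 880)*(64 + 1189) = -4 + 1540*1253 = -4 + 1929620 = 1929616)
l = -1/4865 (l = -1*1/4865 = -1/4865 ≈ -0.00020555)
(x + l)*((1187 - N) + 256) = (-1/4401 - 1/4865)*((1187 - 1*1929616) + 256) = -9266*((1187 - 1929616) + 256)/21410865 = -9266*(-1928429 + 256)/21410865 = -9266/21410865*(-1928173) = 17866451018/21410865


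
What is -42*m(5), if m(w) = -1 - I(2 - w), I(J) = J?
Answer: -84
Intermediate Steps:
m(w) = -3 + w (m(w) = -1 - (2 - w) = -1 + (-2 + w) = -3 + w)
-42*m(5) = -42*(-3 + 5) = -42*2 = -84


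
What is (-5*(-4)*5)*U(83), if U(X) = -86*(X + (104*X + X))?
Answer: -75662800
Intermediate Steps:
U(X) = -9116*X (U(X) = -86*(X + 105*X) = -9116*X)
(-5*(-4)*5)*U(83) = (-5*(-4)*5)*(-9116*83) = (20*5)*(-756628) = 100*(-756628) = -75662800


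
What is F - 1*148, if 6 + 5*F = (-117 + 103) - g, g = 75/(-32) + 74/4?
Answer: -24837/160 ≈ -155.23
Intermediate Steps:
g = 517/32 (g = 75*(-1/32) + 74*(1/4) = -75/32 + 37/2 = 517/32 ≈ 16.156)
F = -1157/160 (F = -6/5 + ((-117 + 103) - 1*517/32)/5 = -6/5 + (-14 - 517/32)/5 = -6/5 + (1/5)*(-965/32) = -6/5 - 193/32 = -1157/160 ≈ -7.2312)
F - 1*148 = -1157/160 - 1*148 = -1157/160 - 148 = -24837/160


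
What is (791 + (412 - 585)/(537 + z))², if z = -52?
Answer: 147043105444/235225 ≈ 6.2512e+5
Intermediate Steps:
(791 + (412 - 585)/(537 + z))² = (791 + (412 - 585)/(537 - 52))² = (791 - 173/485)² = (383462/485)² = 147043105444/235225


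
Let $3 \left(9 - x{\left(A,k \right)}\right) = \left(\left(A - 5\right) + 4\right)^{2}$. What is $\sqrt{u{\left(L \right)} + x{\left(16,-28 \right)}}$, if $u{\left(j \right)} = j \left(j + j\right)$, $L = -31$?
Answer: $8 \sqrt{29} \approx 43.081$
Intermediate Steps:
$x{\left(A,k \right)} = 9 - \frac{\left(-1 + A\right)^{2}}{3}$ ($x{\left(A,k \right)} = 9 - \frac{\left(\left(A - 5\right) + 4\right)^{2}}{3} = 9 - \frac{\left(\left(-5 + A\right) + 4\right)^{2}}{3} = 9 - \frac{\left(-1 + A\right)^{2}}{3}$)
$u{\left(j \right)} = 2 j^{2}$ ($u{\left(j \right)} = j 2 j = 2 j^{2}$)
$\sqrt{u{\left(L \right)} + x{\left(16,-28 \right)}} = \sqrt{2 \left(-31\right)^{2} + \left(9 - \frac{\left(-1 + 16\right)^{2}}{3}\right)} = \sqrt{2 \cdot 961 + \left(9 - \frac{15^{2}}{3}\right)} = \sqrt{1922 + \left(9 - 75\right)} = \sqrt{1922 - 66} = \sqrt{1856} = 8 \sqrt{29}$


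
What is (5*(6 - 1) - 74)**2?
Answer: 2401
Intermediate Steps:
(5*(6 - 1) - 74)**2 = (5*5 - 74)**2 = (25 - 74)**2 = (-49)**2 = 2401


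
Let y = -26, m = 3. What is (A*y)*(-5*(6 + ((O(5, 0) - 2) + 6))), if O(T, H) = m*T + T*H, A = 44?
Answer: 143000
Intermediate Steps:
O(T, H) = 3*T + H*T (O(T, H) = 3*T + T*H = 3*T + H*T)
(A*y)*(-5*(6 + ((O(5, 0) - 2) + 6))) = (44*(-26))*(-5*(6 + ((5*(3 + 0) - 2) + 6))) = -(-5720)*(6 + ((5*3 - 2) + 6)) = -(-5720)*(6 + ((15 - 2) + 6)) = -(-5720)*(6 + (13 + 6)) = -(-5720)*(6 + 19) = -(-5720)*25 = -1144*(-125) = 143000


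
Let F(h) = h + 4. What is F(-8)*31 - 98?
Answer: -222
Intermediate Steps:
F(h) = 4 + h
F(-8)*31 - 98 = (4 - 8)*31 - 98 = -4*31 - 98 = -124 - 98 = -222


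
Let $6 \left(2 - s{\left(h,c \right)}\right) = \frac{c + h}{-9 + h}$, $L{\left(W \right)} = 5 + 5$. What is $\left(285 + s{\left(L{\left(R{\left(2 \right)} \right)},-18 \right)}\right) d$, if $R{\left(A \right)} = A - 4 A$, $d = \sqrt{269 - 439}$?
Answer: $\frac{865 i \sqrt{170}}{3} \approx 3759.4 i$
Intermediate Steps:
$d = i \sqrt{170}$ ($d = \sqrt{-170} = i \sqrt{170} \approx 13.038 i$)
$R{\left(A \right)} = - 3 A$
$L{\left(W \right)} = 10$
$s{\left(h,c \right)} = 2 - \frac{c + h}{6 \left(-9 + h\right)}$ ($s{\left(h,c \right)} = 2 - \frac{\left(c + h\right) \frac{1}{-9 + h}}{6} = 2 - \frac{\frac{1}{-9 + h} \left(c + h\right)}{6} = 2 - \frac{c + h}{6 \left(-9 + h\right)}$)
$\left(285 + s{\left(L{\left(R{\left(2 \right)} \right)},-18 \right)}\right) d = \left(285 + \frac{-108 - -18 + 11 \cdot 10}{6 \left(-9 + 10\right)}\right) i \sqrt{170} = \left(285 + \frac{-108 + 18 + 110}{6 \cdot 1}\right) i \sqrt{170} = \left(285 + \frac{1}{6} \cdot 1 \cdot 20\right) i \sqrt{170} = \left(285 + \frac{10}{3}\right) i \sqrt{170} = \frac{865 i \sqrt{170}}{3}$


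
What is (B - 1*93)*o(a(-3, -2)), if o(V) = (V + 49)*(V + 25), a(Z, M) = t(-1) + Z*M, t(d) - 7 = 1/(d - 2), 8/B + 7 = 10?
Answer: -5665255/27 ≈ -2.0982e+5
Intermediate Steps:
B = 8/3 (B = 8/(-7 + 10) = 8/3 ≈ 2.6667)
t(d) = 7 + 1/(-2 + d) (t(d) = 7 + 1/(d - 2) = 7 + 1/(-2 + d))
a(Z, M) = 20/3 + M*Z (a(Z, M) = (-13 + 7*(-1))/(-2 - 1) + Z*M = (-13 - 7)/(-3) + M*Z = -⅓*(-20) + M*Z = 20/3 + M*Z)
o(V) = (25 + V)*(49 + V) (o(V) = (49 + V)*(25 + V) = (25 + V)*(49 + V))
(B - 1*93)*o(a(-3, -2)) = (8/3 - 1*93)*(1225 + (20/3 - 2*(-3))² + 74*(20/3 - 2*(-3))) = (8/3 - 93)*(1225 + (20/3 + 6)² + 74*(20/3 + 6)) = -271*(1225 + (38/3)² + 74*(38/3))/3 = -271*(1225 + 1444/9 + 2812/3)/3 = -271/3*20905/9 = -5665255/27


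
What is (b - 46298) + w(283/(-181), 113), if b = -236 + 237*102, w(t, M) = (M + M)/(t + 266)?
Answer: -1070175774/47863 ≈ -22359.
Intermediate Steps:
w(t, M) = 2*M/(266 + t) (w(t, M) = (2*M)/(266 + t) = 2*M/(266 + t))
b = 23938 (b = -236 + 24174 = 23938)
(b - 46298) + w(283/(-181), 113) = (23938 - 46298) + 2*113/(266 + 283/(-181)) = -22360 + 2*113/(266 + 283*(-1/181)) = -22360 + 2*113/(266 - 283/181) = -22360 + 2*113/(47863/181) = -22360 + 2*113*(181/47863) = -22360 + 40906/47863 = -1070175774/47863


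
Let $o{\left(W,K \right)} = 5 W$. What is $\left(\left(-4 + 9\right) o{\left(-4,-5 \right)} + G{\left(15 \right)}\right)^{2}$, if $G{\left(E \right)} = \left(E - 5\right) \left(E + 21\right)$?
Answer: $67600$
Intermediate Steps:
$G{\left(E \right)} = \left(-5 + E\right) \left(21 + E\right)$
$\left(\left(-4 + 9\right) o{\left(-4,-5 \right)} + G{\left(15 \right)}\right)^{2} = \left(\left(-4 + 9\right) 5 \left(-4\right) + \left(-105 + 15^{2} + 16 \cdot 15\right)\right)^{2} = \left(5 \left(-20\right) + \left(-105 + 225 + 240\right)\right)^{2} = \left(-100 + 360\right)^{2} = 260^{2} = 67600$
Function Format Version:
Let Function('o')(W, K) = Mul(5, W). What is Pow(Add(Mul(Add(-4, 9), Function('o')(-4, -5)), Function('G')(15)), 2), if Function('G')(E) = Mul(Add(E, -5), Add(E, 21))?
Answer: 67600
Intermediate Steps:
Function('G')(E) = Mul(Add(-5, E), Add(21, E))
Pow(Add(Mul(Add(-4, 9), Function('o')(-4, -5)), Function('G')(15)), 2) = Pow(Add(Mul(Add(-4, 9), Mul(5, -4)), Add(-105, Pow(15, 2), Mul(16, 15))), 2) = Pow(Add(Mul(5, -20), Add(-105, 225, 240)), 2) = Pow(Add(-100, 360), 2) = Pow(260, 2) = 67600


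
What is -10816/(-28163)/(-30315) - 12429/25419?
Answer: -3537224896303/7233919876185 ≈ -0.48898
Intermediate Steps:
-10816/(-28163)/(-30315) - 12429/25419 = -10816*(-1/28163)*(-1/30315) - 12429*1/25419 = (10816/28163)*(-1/30315) - 4143/8473 = -10816/853761345 - 4143/8473 = -3537224896303/7233919876185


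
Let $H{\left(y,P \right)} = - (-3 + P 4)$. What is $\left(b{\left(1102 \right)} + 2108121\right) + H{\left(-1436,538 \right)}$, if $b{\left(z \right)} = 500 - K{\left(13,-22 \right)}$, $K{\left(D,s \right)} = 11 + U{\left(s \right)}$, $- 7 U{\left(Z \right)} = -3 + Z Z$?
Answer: $\frac{14745708}{7} \approx 2.1065 \cdot 10^{6}$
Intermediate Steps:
$U{\left(Z \right)} = \frac{3}{7} - \frac{Z^{2}}{7}$ ($U{\left(Z \right)} = - \frac{-3 + Z Z}{7} = - \frac{-3 + Z^{2}}{7} = \frac{3}{7} - \frac{Z^{2}}{7}$)
$H{\left(y,P \right)} = 3 - 4 P$ ($H{\left(y,P \right)} = - (-3 + 4 P) = 3 - 4 P$)
$K{\left(D,s \right)} = \frac{80}{7} - \frac{s^{2}}{7}$ ($K{\left(D,s \right)} = 11 - \left(- \frac{3}{7} + \frac{s^{2}}{7}\right) = \frac{80}{7} - \frac{s^{2}}{7}$)
$b{\left(z \right)} = \frac{3904}{7}$ ($b{\left(z \right)} = 500 - \left(\frac{80}{7} - \frac{\left(-22\right)^{2}}{7}\right) = 500 - \left(\frac{80}{7} - \frac{484}{7}\right) = 500 - - \frac{404}{7} = 500 + \frac{404}{7} = \frac{3904}{7}$)
$\left(b{\left(1102 \right)} + 2108121\right) + H{\left(-1436,538 \right)} = \left(\frac{3904}{7} + 2108121\right) + \left(3 - 2152\right) = \frac{14760751}{7} + \left(3 - 2152\right) = \frac{14760751}{7} - 2149 = \frac{14745708}{7}$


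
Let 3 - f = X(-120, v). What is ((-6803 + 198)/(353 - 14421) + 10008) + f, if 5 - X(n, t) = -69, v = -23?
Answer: 139800321/14068 ≈ 9937.5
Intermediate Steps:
X(n, t) = 74 (X(n, t) = 5 - 1*(-69) = 5 + 69 = 74)
f = -71 (f = 3 - 1*74 = 3 - 74 = -71)
((-6803 + 198)/(353 - 14421) + 10008) + f = ((-6803 + 198)/(353 - 14421) + 10008) - 71 = (-6605/(-14068) + 10008) - 71 = (-6605*(-1/14068) + 10008) - 71 = (6605/14068 + 10008) - 71 = 140799149/14068 - 71 = 139800321/14068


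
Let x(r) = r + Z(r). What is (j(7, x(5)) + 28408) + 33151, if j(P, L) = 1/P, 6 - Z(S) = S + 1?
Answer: 430914/7 ≈ 61559.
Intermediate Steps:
Z(S) = 5 - S (Z(S) = 6 - (S + 1) = 6 - (1 + S) = 6 + (-1 - S) = 5 - S)
x(r) = 5 (x(r) = r + (5 - r) = 5)
(j(7, x(5)) + 28408) + 33151 = (1/7 + 28408) + 33151 = 198857/7 + 33151 = 430914/7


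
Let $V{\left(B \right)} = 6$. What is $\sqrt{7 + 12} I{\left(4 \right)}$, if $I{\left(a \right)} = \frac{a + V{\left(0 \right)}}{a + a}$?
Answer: $\frac{5 \sqrt{19}}{4} \approx 5.4486$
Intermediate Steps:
$I{\left(a \right)} = \frac{6 + a}{2 a}$ ($I{\left(a \right)} = \frac{a + 6}{a + a} = \frac{6 + a}{2 a}$)
$\sqrt{7 + 12} I{\left(4 \right)} = \sqrt{7 + 12} \frac{6 + 4}{2 \cdot 4} = \sqrt{19} \cdot \frac{1}{2} \cdot \frac{1}{4} \cdot 10 = \sqrt{19} \cdot \frac{5}{4} = \frac{5 \sqrt{19}}{4}$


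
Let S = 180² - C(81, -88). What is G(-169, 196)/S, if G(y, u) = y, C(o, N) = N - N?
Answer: -169/32400 ≈ -0.0052160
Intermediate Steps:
C(o, N) = 0
S = 32400 (S = 180² - 1*0 = 32400 + 0 = 32400)
G(-169, 196)/S = -169/32400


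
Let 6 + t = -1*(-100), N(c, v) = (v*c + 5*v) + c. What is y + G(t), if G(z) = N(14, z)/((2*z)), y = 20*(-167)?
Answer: -156530/47 ≈ -3330.4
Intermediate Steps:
y = -3340
N(c, v) = c + 5*v + c*v (N(c, v) = (c*v + 5*v) + c = (5*v + c*v) + c = c + 5*v + c*v)
t = 94 (t = -6 - 1*(-100) = -6 + 100 = 94)
G(z) = (14 + 19*z)/(2*z) (G(z) = (14 + 5*z + 14*z)/((2*z)) = (14 + 19*z)*(1/(2*z)) = (14 + 19*z)/(2*z))
y + G(t) = -3340 + (19/2 + 7/94) = -3340 + 450/47 = -156530/47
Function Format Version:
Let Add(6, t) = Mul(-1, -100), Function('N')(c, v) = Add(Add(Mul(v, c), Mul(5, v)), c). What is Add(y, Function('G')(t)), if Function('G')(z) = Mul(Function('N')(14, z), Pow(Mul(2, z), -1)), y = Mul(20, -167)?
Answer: Rational(-156530, 47) ≈ -3330.4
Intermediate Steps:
y = -3340
Function('N')(c, v) = Add(c, Mul(5, v), Mul(c, v)) (Function('N')(c, v) = Add(Add(Mul(c, v), Mul(5, v)), c) = Add(Add(Mul(5, v), Mul(c, v)), c) = Add(c, Mul(5, v), Mul(c, v)))
t = 94 (t = Add(-6, Mul(-1, -100)) = Add(-6, 100) = 94)
Function('G')(z) = Mul(Rational(1, 2), Pow(z, -1), Add(14, Mul(19, z))) (Function('G')(z) = Mul(Add(14, Mul(5, z), Mul(14, z)), Pow(Mul(2, z), -1)) = Mul(Add(14, Mul(19, z)), Mul(Rational(1, 2), Pow(z, -1))) = Mul(Rational(1, 2), Pow(z, -1), Add(14, Mul(19, z))))
Add(y, Function('G')(t)) = Add(-3340, Add(Rational(19, 2), Mul(7, Pow(94, -1)))) = Add(-3340, Add(Rational(19, 2), Mul(7, Rational(1, 94)))) = Add(-3340, Add(Rational(19, 2), Rational(7, 94))) = Add(-3340, Rational(450, 47)) = Rational(-156530, 47)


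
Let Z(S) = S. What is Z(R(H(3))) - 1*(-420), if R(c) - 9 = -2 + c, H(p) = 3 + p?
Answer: 433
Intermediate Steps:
R(c) = 7 + c (R(c) = 9 + (-2 + c) = 7 + c)
Z(R(H(3))) - 1*(-420) = (7 + (3 + 3)) - 1*(-420) = (7 + 6) + 420 = 13 + 420 = 433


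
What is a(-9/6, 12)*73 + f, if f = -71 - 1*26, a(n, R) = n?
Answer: -413/2 ≈ -206.50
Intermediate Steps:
f = -97 (f = -71 - 26 = -97)
a(-9/6, 12)*73 + f = -9/6*73 - 97 = -9*⅙*73 - 97 = -3/2*73 - 97 = -219/2 - 97 = -413/2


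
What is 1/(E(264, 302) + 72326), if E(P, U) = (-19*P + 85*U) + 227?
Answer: 1/93207 ≈ 1.0729e-5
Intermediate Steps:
E(P, U) = 227 - 19*P + 85*U
1/(E(264, 302) + 72326) = 1/((227 - 19*264 + 85*302) + 72326) = 1/((227 - 5016 + 25670) + 72326) = 1/(20881 + 72326) = 1/93207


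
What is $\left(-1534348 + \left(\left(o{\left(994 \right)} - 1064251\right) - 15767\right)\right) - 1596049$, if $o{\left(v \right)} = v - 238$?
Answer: $-4209659$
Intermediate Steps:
$o{\left(v \right)} = -238 + v$
$\left(-1534348 + \left(\left(o{\left(994 \right)} - 1064251\right) - 15767\right)\right) - 1596049 = \left(-1534348 + \left(\left(\left(-238 + 994\right) - 1064251\right) - 15767\right)\right) - 1596049 = \left(-1534348 + \left(\left(756 - 1064251\right) - 15767\right)\right) - 1596049 = \left(-1534348 - 1079262\right) - 1596049 = -2613610 - 1596049 = -4209659$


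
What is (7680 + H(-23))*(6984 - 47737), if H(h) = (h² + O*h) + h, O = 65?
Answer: -272678323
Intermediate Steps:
H(h) = h² + 66*h (H(h) = (h² + 65*h) + h = h² + 66*h)
(7680 + H(-23))*(6984 - 47737) = (7680 - 23*(66 - 23))*(6984 - 47737) = (7680 - 23*43)*(-40753) = (7680 - 989)*(-40753) = 6691*(-40753) = -272678323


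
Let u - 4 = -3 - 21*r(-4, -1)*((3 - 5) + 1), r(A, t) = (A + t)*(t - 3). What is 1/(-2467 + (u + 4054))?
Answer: 1/2008 ≈ 0.00049801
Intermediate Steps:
r(A, t) = (-3 + t)*(A + t) (r(A, t) = (A + t)*(-3 + t) = (-3 + t)*(A + t))
u = 421 (u = 4 + (-3 - 21*((-1)² - 3*(-4) - 3*(-1) - 4*(-1))*((3 - 5) + 1)) = 4 + (-3 - 21*(1 + 12 + 3 + 4)*(-2 + 1)) = 4 + (-3 - 420*(-1)) = 4 + (-3 - 21*(-20)) = 4 + (-3 + 420) = 4 + 417 = 421)
1/(-2467 + (u + 4054)) = 1/(-2467 + (421 + 4054)) = 1/(-2467 + 4475) = 1/2008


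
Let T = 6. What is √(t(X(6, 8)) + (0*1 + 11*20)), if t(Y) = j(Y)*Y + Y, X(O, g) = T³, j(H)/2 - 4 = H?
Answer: 2*√23869 ≈ 308.99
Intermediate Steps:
j(H) = 8 + 2*H
X(O, g) = 216 (X(O, g) = 6³ = 216)
t(Y) = Y + Y*(8 + 2*Y) (t(Y) = (8 + 2*Y)*Y + Y = Y*(8 + 2*Y) + Y = Y + Y*(8 + 2*Y))
√(t(X(6, 8)) + (0*1 + 11*20)) = √(216*(9 + 2*216) + (0*1 + 11*20)) = √(216*(9 + 432) + (0 + 220)) = √(216*441 + 220) = √(95256 + 220) = √95476 = 2*√23869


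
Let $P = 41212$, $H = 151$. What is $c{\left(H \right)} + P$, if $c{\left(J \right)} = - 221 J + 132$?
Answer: $7973$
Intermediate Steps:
$c{\left(J \right)} = 132 - 221 J$
$c{\left(H \right)} + P = \left(132 - 33371\right) + 41212 = -33239 + 41212 = 7973$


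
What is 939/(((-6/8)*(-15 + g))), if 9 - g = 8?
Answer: 626/7 ≈ 89.429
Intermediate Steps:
g = 1 (g = 9 - 1*8 = 9 - 8 = 1)
939/(((-6/8)*(-15 + g))) = 939/(((-6/8)*(-15 + 1))) = 939/((-6*1/8*(-14))) = 939/((-3/4*(-14))) = 939/(21/2) = 939*(2/21) = 626/7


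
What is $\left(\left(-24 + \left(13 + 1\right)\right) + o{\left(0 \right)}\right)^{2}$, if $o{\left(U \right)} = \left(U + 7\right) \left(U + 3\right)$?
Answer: $121$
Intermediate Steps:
$o{\left(U \right)} = \left(3 + U\right) \left(7 + U\right)$ ($o{\left(U \right)} = \left(7 + U\right) \left(3 + U\right) = \left(3 + U\right) \left(7 + U\right)$)
$\left(\left(-24 + \left(13 + 1\right)\right) + o{\left(0 \right)}\right)^{2} = \left(\left(-24 + \left(13 + 1\right)\right) + \left(21 + 0^{2} + 10 \cdot 0\right)\right)^{2} = \left(\left(-24 + 14\right) + \left(21 + 0 + 0\right)\right)^{2} = \left(-10 + 21\right)^{2} = 11^{2} = 121$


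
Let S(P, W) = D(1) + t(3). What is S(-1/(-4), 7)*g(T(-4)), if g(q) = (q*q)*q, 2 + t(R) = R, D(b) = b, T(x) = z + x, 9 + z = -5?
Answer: -11664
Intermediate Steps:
z = -14 (z = -9 - 5 = -14)
T(x) = -14 + x
t(R) = -2 + R
S(P, W) = 2 (S(P, W) = 1 + (-2 + 3) = 1 + 1 = 2)
g(q) = q**3 (g(q) = q**2*q = q**3)
S(-1/(-4), 7)*g(T(-4)) = 2*(-14 - 4)**3 = 2*(-18)**3 = 2*(-5832) = -11664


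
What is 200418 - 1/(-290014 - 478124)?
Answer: 153948681685/768138 ≈ 2.0042e+5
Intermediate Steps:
200418 - 1/(-290014 - 478124) = 200418 - 1/(-768138) = 200418 - 1*(-1/768138) = 200418 + 1/768138 = 153948681685/768138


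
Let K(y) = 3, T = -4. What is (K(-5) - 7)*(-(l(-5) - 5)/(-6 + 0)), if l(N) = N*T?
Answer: -10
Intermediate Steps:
l(N) = -4*N (l(N) = N*(-4) = -4*N)
(K(-5) - 7)*(-(l(-5) - 5)/(-6 + 0)) = (3 - 7)*(-(-4*(-5) - 5)/(-6 + 0)) = -(-4)*(20 - 5)/(-6) = -(-4)*15*(-⅙) = -(-4)*(-5)/2 = -4*5/2 = -10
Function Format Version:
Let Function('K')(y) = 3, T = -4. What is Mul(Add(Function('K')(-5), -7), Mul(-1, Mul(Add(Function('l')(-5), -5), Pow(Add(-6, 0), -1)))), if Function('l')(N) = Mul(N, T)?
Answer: -10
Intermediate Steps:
Function('l')(N) = Mul(-4, N) (Function('l')(N) = Mul(N, -4) = Mul(-4, N))
Mul(Add(Function('K')(-5), -7), Mul(-1, Mul(Add(Function('l')(-5), -5), Pow(Add(-6, 0), -1)))) = Mul(Add(3, -7), Mul(-1, Mul(Add(Mul(-4, -5), -5), Pow(Add(-6, 0), -1)))) = Mul(-4, Mul(-1, Mul(Add(20, -5), Pow(-6, -1)))) = Mul(-4, Mul(-1, Mul(15, Rational(-1, 6)))) = Mul(-4, Mul(-1, Rational(-5, 2))) = Mul(-4, Rational(5, 2)) = -10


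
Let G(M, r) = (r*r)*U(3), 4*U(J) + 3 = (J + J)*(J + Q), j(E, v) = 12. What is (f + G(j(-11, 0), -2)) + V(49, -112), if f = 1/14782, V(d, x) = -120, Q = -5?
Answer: -1995569/14782 ≈ -135.00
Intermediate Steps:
f = 1/14782 ≈ 6.7650e-5
U(J) = -3/4 + J*(-5 + J)/2 (U(J) = -3/4 + ((J + J)*(J - 5))/4 = -3/4 + ((2*J)*(-5 + J))/4 = -3/4 + (2*J*(-5 + J))/4 = -3/4 + J*(-5 + J)/2)
G(M, r) = -15*r**2/4 (G(M, r) = (r*r)*(-3/4 + (1/2)*3**2 - 5/2*3) = r**2*(-3/4 + (1/2)*9 - 15/2) = r**2*(-3/4 + 9/2 - 15/2) = r**2*(-15/4) = -15*r**2/4)
(f + G(j(-11, 0), -2)) + V(49, -112) = (1/14782 - 15/4*(-2)**2) - 120 = (1/14782 - 15/4*4) - 120 = (1/14782 - 15) - 120 = -221729/14782 - 120 = -1995569/14782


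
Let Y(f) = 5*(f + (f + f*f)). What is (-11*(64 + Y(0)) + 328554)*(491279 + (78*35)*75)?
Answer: 228193107650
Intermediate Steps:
Y(f) = 5*f**2 + 10*f (Y(f) = 5*(f + (f + f**2)) = 5*(f**2 + 2*f) = 5*f**2 + 10*f)
(-11*(64 + Y(0)) + 328554)*(491279 + (78*35)*75) = (-11*(64 + 5*0*(2 + 0)) + 328554)*(491279 + (78*35)*75) = (-11*(64 + 5*0*2) + 328554)*(491279 + 2730*75) = (-11*(64 + 0) + 328554)*(491279 + 204750) = (-11*64 + 328554)*696029 = (-704 + 328554)*696029 = 327850*696029 = 228193107650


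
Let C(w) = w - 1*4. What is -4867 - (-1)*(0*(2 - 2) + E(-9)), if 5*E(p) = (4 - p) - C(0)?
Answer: -24318/5 ≈ -4863.6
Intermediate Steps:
C(w) = -4 + w (C(w) = w - 4 = -4 + w)
E(p) = 8/5 - p/5 (E(p) = ((4 - p) - (-4 + 0))/5 = ((4 - p) - 1*(-4))/5 = ((4 - p) + 4)/5 = (8 - p)/5 = 8/5 - p/5)
-4867 - (-1)*(0*(2 - 2) + E(-9)) = -4867 - (-1)*(0*(2 - 2) + (8/5 - ⅕*(-9))) = -4867 - (-1)*(0*0 + (8/5 + 9/5)) = -4867 - (-1)*(0 + 17/5) = -4867 - (-1)*17/5 = -4867 - 1*(-17/5) = -4867 + 17/5 = -24318/5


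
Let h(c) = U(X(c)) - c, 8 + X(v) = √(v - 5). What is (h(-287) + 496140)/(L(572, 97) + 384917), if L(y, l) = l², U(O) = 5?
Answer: 13064/10377 ≈ 1.2589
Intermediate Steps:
X(v) = -8 + √(-5 + v) (X(v) = -8 + √(v - 5) = -8 + √(-5 + v))
h(c) = 5 - c
(h(-287) + 496140)/(L(572, 97) + 384917) = ((5 - 1*(-287)) + 496140)/(97² + 384917) = ((5 + 287) + 496140)/(9409 + 384917) = (292 + 496140)/394326 = 496432*(1/394326) = 13064/10377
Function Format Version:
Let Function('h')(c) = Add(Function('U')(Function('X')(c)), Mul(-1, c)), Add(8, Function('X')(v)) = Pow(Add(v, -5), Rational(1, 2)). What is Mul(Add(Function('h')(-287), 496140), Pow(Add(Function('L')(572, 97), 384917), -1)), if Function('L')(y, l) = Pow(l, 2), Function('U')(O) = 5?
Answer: Rational(13064, 10377) ≈ 1.2589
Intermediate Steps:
Function('X')(v) = Add(-8, Pow(Add(-5, v), Rational(1, 2))) (Function('X')(v) = Add(-8, Pow(Add(v, -5), Rational(1, 2))) = Add(-8, Pow(Add(-5, v), Rational(1, 2))))
Function('h')(c) = Add(5, Mul(-1, c))
Mul(Add(Function('h')(-287), 496140), Pow(Add(Function('L')(572, 97), 384917), -1)) = Mul(Add(Add(5, Mul(-1, -287)), 496140), Pow(Add(Pow(97, 2), 384917), -1)) = Mul(Add(Add(5, 287), 496140), Pow(Add(9409, 384917), -1)) = Mul(Add(292, 496140), Pow(394326, -1)) = Mul(496432, Rational(1, 394326)) = Rational(13064, 10377)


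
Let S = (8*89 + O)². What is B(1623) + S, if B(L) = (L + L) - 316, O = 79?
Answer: 628611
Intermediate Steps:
B(L) = -316 + 2*L (B(L) = 2*L - 316 = -316 + 2*L)
S = 625681 (S = (8*89 + 79)² = (712 + 79)² = 791² = 625681)
B(1623) + S = (-316 + 2*1623) + 625681 = (-316 + 3246) + 625681 = 2930 + 625681 = 628611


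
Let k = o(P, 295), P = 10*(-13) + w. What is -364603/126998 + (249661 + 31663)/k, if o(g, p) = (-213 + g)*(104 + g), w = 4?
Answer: 16504188089/473575542 ≈ 34.850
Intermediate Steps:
P = -126 (P = 10*(-13) + 4 = -130 + 4 = -126)
k = 7458 (k = -22152 + (-126)**2 - 109*(-126) = -22152 + 15876 + 13734 = 7458)
-364603/126998 + (249661 + 31663)/k = -364603/126998 + (249661 + 31663)/7458 = -364603*1/126998 + 281324*(1/7458) = -364603/126998 + 140662/3729 = 16504188089/473575542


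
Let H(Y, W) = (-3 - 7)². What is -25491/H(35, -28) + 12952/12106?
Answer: -153649423/605300 ≈ -253.84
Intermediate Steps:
H(Y, W) = 100 (H(Y, W) = (-10)² = 100)
-25491/H(35, -28) + 12952/12106 = -25491/100 + 12952/12106 = -25491*1/100 + 12952*(1/12106) = -25491/100 + 6476/6053 = -153649423/605300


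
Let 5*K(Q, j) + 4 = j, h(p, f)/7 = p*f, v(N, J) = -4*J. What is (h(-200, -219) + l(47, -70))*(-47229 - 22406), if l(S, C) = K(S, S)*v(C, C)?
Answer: -21517772080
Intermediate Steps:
h(p, f) = 7*f*p (h(p, f) = 7*(p*f) = 7*(f*p) = 7*f*p)
K(Q, j) = -⅘ + j/5
l(S, C) = -4*C*(-⅘ + S/5) (l(S, C) = (-⅘ + S/5)*(-4*C) = -4*C*(-⅘ + S/5))
(h(-200, -219) + l(47, -70))*(-47229 - 22406) = (7*(-219)*(-200) + (⅘)*(-70)*(4 - 1*47))*(-47229 - 22406) = (306600 + (⅘)*(-70)*(4 - 47))*(-69635) = (306600 + (⅘)*(-70)*(-43))*(-69635) = (306600 + 2408)*(-69635) = 309008*(-69635) = -21517772080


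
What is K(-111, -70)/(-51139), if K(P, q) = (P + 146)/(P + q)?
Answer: 35/9256159 ≈ 3.7813e-6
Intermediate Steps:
K(P, q) = (146 + P)/(P + q)
K(-111, -70)/(-51139) = ((146 - 111)/(-111 - 70))/(-51139) = (35/(-181))*(-1/51139) = -1/181*35*(-1/51139) = -35/181*(-1/51139) = 35/9256159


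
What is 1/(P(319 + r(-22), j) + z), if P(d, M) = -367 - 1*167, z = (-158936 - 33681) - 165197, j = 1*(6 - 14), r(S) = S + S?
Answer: -1/358348 ≈ -2.7906e-6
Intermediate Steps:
r(S) = 2*S
j = -8 (j = 1*(-8) = -8)
z = -357814 (z = -192617 - 165197 = -357814)
P(d, M) = -534 (P(d, M) = -367 - 167 = -534)
1/(P(319 + r(-22), j) + z) = 1/(-534 - 357814) = 1/(-358348) = -1/358348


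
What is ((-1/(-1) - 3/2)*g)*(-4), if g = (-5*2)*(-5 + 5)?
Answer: 0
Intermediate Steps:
g = 0 (g = -10*0 = 0)
((-1/(-1) - 3/2)*g)*(-4) = ((-1/(-1) - 3/2)*0)*(-4) = ((-1*(-1) - 3*½)*0)*(-4) = ((1 - 3/2)*0)*(-4) = -½*0*(-4) = 0*(-4) = 0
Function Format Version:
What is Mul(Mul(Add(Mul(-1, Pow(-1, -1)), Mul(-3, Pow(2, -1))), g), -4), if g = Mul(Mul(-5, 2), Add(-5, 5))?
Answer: 0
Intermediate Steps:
g = 0 (g = Mul(-10, 0) = 0)
Mul(Mul(Add(Mul(-1, Pow(-1, -1)), Mul(-3, Pow(2, -1))), g), -4) = Mul(Mul(Add(Mul(-1, Pow(-1, -1)), Mul(-3, Pow(2, -1))), 0), -4) = Mul(Mul(Add(Mul(-1, -1), Mul(-3, Rational(1, 2))), 0), -4) = Mul(Mul(Add(1, Rational(-3, 2)), 0), -4) = Mul(Mul(Rational(-1, 2), 0), -4) = Mul(0, -4) = 0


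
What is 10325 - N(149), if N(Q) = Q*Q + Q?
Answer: -12025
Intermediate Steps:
N(Q) = Q + Q² (N(Q) = Q² + Q = Q + Q²)
10325 - N(149) = 10325 - 149*(1 + 149) = 10325 - 149*150 = 10325 - 1*22350 = 10325 - 22350 = -12025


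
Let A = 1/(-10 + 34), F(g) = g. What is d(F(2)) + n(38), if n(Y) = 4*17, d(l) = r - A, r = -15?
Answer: 1271/24 ≈ 52.958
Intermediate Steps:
A = 1/24 ≈ 0.041667
d(l) = -361/24 (d(l) = -15 - 1*1/24 = -15 - 1/24 = -361/24)
n(Y) = 68
d(F(2)) + n(38) = -361/24 + 68 = 1271/24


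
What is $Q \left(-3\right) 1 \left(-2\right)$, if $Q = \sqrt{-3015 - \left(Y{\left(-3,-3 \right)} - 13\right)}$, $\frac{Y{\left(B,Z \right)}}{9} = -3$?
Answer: $30 i \sqrt{119} \approx 327.26 i$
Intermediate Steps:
$Y{\left(B,Z \right)} = -27$ ($Y{\left(B,Z \right)} = 9 \left(-3\right) = -27$)
$Q = 5 i \sqrt{119}$ ($Q = \sqrt{-3015 - \left(-27 - 13\right)} = \sqrt{-3015 - -40} = \sqrt{-3015 + 40} = \sqrt{-2975} = 5 i \sqrt{119} \approx 54.544 i$)
$Q \left(-3\right) 1 \left(-2\right) = 5 i \sqrt{119} \left(-3\right) 1 \left(-2\right) = 5 i \sqrt{119} \left(\left(-3\right) \left(-2\right)\right) = 5 i \sqrt{119} \cdot 6 = 30 i \sqrt{119}$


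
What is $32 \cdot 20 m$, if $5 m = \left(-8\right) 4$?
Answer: $-4096$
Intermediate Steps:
$m = - \frac{32}{5}$ ($m = \frac{\left(-8\right) 4}{5} = \frac{1}{5} \left(-32\right) = - \frac{32}{5} \approx -6.4$)
$32 \cdot 20 m = 32 \cdot 20 \left(- \frac{32}{5}\right) = 640 \left(- \frac{32}{5}\right) = -4096$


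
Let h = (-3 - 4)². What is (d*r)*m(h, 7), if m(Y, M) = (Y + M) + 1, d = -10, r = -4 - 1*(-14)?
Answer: -5700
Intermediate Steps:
r = 10 (r = -4 + 14 = 10)
h = 49 (h = (-7)² = 49)
m(Y, M) = 1 + M + Y (m(Y, M) = (M + Y) + 1 = 1 + M + Y)
(d*r)*m(h, 7) = (-10*10)*(1 + 7 + 49) = -100*57 = -5700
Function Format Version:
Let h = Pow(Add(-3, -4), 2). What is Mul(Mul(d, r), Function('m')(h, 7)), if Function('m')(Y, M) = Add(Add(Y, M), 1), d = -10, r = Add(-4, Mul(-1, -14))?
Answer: -5700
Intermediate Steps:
r = 10 (r = Add(-4, 14) = 10)
h = 49 (h = Pow(-7, 2) = 49)
Function('m')(Y, M) = Add(1, M, Y) (Function('m')(Y, M) = Add(Add(M, Y), 1) = Add(1, M, Y))
Mul(Mul(d, r), Function('m')(h, 7)) = Mul(Mul(-10, 10), Add(1, 7, 49)) = Mul(-100, 57) = -5700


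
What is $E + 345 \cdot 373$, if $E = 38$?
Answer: $128723$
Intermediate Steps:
$E + 345 \cdot 373 = 38 + 345 \cdot 373 = 38 + 128685 = 128723$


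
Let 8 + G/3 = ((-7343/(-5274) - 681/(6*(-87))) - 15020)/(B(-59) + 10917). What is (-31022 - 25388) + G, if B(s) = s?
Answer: -7810511530436/138390639 ≈ -56438.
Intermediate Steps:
G = -3895584446/138390639 (G = -24 + 3*(((-7343/(-5274) - 681/(6*(-87))) - 15020)/(-59 + 10917)) = -24 + 3*(((-7343*(-1/5274) - 681/(-522)) - 15020)/10858) = -24 + 3*(((7343/5274 - 681*(-1/522)) - 15020)*(1/10858)) = -24 + 3*(((7343/5274 + 227/174) - 15020)*(1/10858)) = -24 + 3*((206240/76473 - 15020)*(1/10858)) = -24 + 3*(-1148418220/76473*1/10858) = -24 + 3*(-574209110/415171917) = -24 - 574209110/138390639 = -3895584446/138390639 ≈ -28.149)
(-31022 - 25388) + G = (-31022 - 25388) - 3895584446/138390639 = -56410 - 3895584446/138390639 = -7810511530436/138390639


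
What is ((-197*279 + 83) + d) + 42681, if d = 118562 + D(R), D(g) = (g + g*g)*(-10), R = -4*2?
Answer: 105803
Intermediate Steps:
R = -8
D(g) = -10*g - 10*g**2 (D(g) = (g + g**2)*(-10) = -10*g - 10*g**2)
d = 118002 (d = 118562 - 10*(-8)*(1 - 8) = 118562 - 10*(-8)*(-7) = 118562 - 560 = 118002)
((-197*279 + 83) + d) + 42681 = ((-197*279 + 83) + 118002) + 42681 = ((-54963 + 83) + 118002) + 42681 = (-54880 + 118002) + 42681 = 63122 + 42681 = 105803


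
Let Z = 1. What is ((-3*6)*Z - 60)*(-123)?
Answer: 9594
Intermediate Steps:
((-3*6)*Z - 60)*(-123) = (-3*6*1 - 60)*(-123) = (-18*1 - 60)*(-123) = (-18 - 60)*(-123) = -78*(-123) = 9594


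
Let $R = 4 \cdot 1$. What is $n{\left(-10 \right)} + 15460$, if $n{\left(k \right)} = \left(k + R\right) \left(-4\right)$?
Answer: $15484$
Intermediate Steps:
$R = 4$
$n{\left(k \right)} = -16 - 4 k$ ($n{\left(k \right)} = \left(k + 4\right) \left(-4\right) = \left(4 + k\right) \left(-4\right) = -16 - 4 k$)
$n{\left(-10 \right)} + 15460 = \left(-16 - -40\right) + 15460 = \left(-16 + 40\right) + 15460 = 24 + 15460 = 15484$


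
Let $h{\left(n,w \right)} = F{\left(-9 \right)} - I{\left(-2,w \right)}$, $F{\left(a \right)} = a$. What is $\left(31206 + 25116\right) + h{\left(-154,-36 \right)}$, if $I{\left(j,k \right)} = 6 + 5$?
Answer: $56302$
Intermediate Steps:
$I{\left(j,k \right)} = 11$
$h{\left(n,w \right)} = -20$ ($h{\left(n,w \right)} = -9 - 11 = -20$)
$\left(31206 + 25116\right) + h{\left(-154,-36 \right)} = \left(31206 + 25116\right) - 20 = 56322 - 20 = 56302$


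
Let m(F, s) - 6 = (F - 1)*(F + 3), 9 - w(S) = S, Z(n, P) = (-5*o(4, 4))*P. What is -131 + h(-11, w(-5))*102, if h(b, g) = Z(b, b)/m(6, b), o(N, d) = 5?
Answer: 419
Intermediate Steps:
Z(n, P) = -25*P (Z(n, P) = (-5*5)*P = -25*P)
w(S) = 9 - S
m(F, s) = 6 + (-1 + F)*(3 + F) (m(F, s) = 6 + (F - 1)*(F + 3) = 6 + (-1 + F)*(3 + F))
h(b, g) = -25*b/51 (h(b, g) = (-25*b)/(3 + 6**2 + 2*6) = (-25*b)/(3 + 36 + 12) = -25*b/51)
-131 + h(-11, w(-5))*102 = -131 - 25/51*(-11)*102 = -131 + (275/51)*102 = -131 + 550 = 419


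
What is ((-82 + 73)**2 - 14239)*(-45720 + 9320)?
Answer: 515351200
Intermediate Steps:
((-82 + 73)**2 - 14239)*(-45720 + 9320) = ((-9)**2 - 14239)*(-36400) = (81 - 14239)*(-36400) = -14158*(-36400) = 515351200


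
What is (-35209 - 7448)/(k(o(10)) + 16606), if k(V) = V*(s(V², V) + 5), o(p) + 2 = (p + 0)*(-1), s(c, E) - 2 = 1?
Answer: -42657/16510 ≈ -2.5837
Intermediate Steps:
s(c, E) = 3 (s(c, E) = 2 + 1 = 3)
o(p) = -2 - p (o(p) = -2 + (p + 0)*(-1) = -2 + p*(-1) = -2 - p)
k(V) = 8*V (k(V) = V*(3 + 5) = V*8 = 8*V)
(-35209 - 7448)/(k(o(10)) + 16606) = (-35209 - 7448)/(8*(-2 - 1*10) + 16606) = -42657/(8*(-2 - 10) + 16606) = -42657/(8*(-12) + 16606) = -42657/(-96 + 16606) = -42657/16510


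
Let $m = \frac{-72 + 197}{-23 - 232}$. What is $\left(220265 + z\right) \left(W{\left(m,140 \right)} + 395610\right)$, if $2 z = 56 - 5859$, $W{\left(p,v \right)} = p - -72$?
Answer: $\frac{2924228407113}{34} \approx 8.6007 \cdot 10^{10}$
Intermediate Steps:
$m = - \frac{25}{51}$ ($m = \frac{125}{-255} = 125 \left(- \frac{1}{255}\right) = - \frac{25}{51} \approx -0.4902$)
$W{\left(p,v \right)} = 72 + p$ ($W{\left(p,v \right)} = p + 72 = 72 + p$)
$z = - \frac{5803}{2}$ ($z = \frac{56 - 5859}{2} = \frac{1}{2} \left(-5803\right) = - \frac{5803}{2} \approx -2901.5$)
$\left(220265 + z\right) \left(W{\left(m,140 \right)} + 395610\right) = \left(220265 - \frac{5803}{2}\right) \left(\left(72 - \frac{25}{51}\right) + 395610\right) = \frac{434727 \left(\frac{3647}{51} + 395610\right)}{2} = \frac{434727}{2} \cdot \frac{20179757}{51} = \frac{2924228407113}{34}$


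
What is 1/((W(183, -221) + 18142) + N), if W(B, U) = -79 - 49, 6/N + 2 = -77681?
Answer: 77683/1399381556 ≈ 5.5512e-5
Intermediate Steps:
N = -6/77683 (N = 6/(-2 - 77681) = 6/(-77683) = 6*(-1/77683) = -6/77683 ≈ -7.7237e-5)
W(B, U) = -128
1/((W(183, -221) + 18142) + N) = 1/((-128 + 18142) - 6/77683) = 1/(18014 - 6/77683) = 1/(1399381556/77683) = 77683/1399381556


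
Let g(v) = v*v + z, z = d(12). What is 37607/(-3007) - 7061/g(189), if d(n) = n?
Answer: -1365043358/107449131 ≈ -12.704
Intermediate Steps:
z = 12
g(v) = 12 + v² (g(v) = v*v + 12 = v² + 12 = 12 + v²)
37607/(-3007) - 7061/g(189) = 37607/(-3007) - 7061/(12 + 189²) = 37607*(-1/3007) - 7061/(12 + 35721) = -37607/3007 - 7061/35733 = -1365043358/107449131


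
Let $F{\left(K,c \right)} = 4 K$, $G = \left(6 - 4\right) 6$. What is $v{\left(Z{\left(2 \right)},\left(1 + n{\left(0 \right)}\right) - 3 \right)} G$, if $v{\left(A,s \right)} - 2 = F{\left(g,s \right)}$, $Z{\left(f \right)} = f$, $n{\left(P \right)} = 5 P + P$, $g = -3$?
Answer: $-120$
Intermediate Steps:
$n{\left(P \right)} = 6 P$
$G = 12$ ($G = 2 \cdot 6 = 12$)
$v{\left(A,s \right)} = -10$ ($v{\left(A,s \right)} = 2 + 4 \left(-3\right) = 2 - 12 = -10$)
$v{\left(Z{\left(2 \right)},\left(1 + n{\left(0 \right)}\right) - 3 \right)} G = \left(-10\right) 12 = -120$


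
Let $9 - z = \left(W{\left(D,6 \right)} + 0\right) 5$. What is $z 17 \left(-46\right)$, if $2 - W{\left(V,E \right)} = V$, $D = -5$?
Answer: $20332$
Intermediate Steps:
$W{\left(V,E \right)} = 2 - V$
$z = -26$ ($z = 9 - \left(\left(2 - -5\right) + 0\right) 5 = 9 - \left(\left(2 + 5\right) + 0\right) 5 = 9 - \left(7 + 0\right) 5 = 9 - 7 \cdot 5 = 9 - 35 = -26$)
$z 17 \left(-46\right) = \left(-26\right) 17 \left(-46\right) = \left(-442\right) \left(-46\right) = 20332$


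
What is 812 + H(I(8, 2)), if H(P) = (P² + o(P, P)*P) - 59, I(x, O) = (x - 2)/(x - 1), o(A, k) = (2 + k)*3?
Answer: 37293/49 ≈ 761.08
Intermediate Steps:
o(A, k) = 6 + 3*k
I(x, O) = (-2 + x)/(-1 + x)
H(P) = -59 + P² + P*(6 + 3*P) (H(P) = (P² + (6 + 3*P)*P) - 59 = (P² + P*(6 + 3*P)) - 59 = -59 + P² + P*(6 + 3*P))
812 + H(I(8, 2)) = 812 + (-59 + 4*((-2 + 8)/(-1 + 8))² + 6*((-2 + 8)/(-1 + 8))) = 812 + (-59 + 4*(6/7)² + 6*(6/7)) = 812 + (-59 + 4*(36/49) + 36/7) = 812 + (-59 + 144/49 + 36/7) = 812 - 2495/49 = 37293/49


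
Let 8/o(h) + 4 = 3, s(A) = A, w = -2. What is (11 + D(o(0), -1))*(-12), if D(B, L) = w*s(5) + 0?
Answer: -12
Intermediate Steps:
o(h) = -8 (o(h) = 8/(-4 + 3) = 8/(-1) = 8*(-1) = -8)
D(B, L) = -10 (D(B, L) = -2*5 + 0 = -10 + 0 = -10)
(11 + D(o(0), -1))*(-12) = (11 - 10)*(-12) = 1*(-12) = -12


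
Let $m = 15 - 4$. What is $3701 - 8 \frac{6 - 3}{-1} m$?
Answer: $3965$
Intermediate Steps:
$m = 11$ ($m = 15 - 4 = 11$)
$3701 - 8 \frac{6 - 3}{-1} m = 3701 - 8 \frac{6 - 3}{-1} \cdot 11 = 3701 - 8 \left(\left(-1\right) 3\right) 11 = 3701 - 8 \left(-3\right) 11 = 3701 - \left(-24\right) 11 = 3701 - -264 = 3701 + 264 = 3965$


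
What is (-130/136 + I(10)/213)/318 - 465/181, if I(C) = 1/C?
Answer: -10721268971/4168350360 ≈ -2.5721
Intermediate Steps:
I(C) = 1/C
(-130/136 + I(10)/213)/318 - 465/181 = (-130/136 + 1/(10*213))/318 - 465/181 = (-130*1/136 + (1/10)*(1/213))*(1/318) - 465*1/181 = (-65/68 + 1/2130)*(1/318) - 465/181 = -69191/72420*1/318 - 465/181 = -69191/23029560 - 465/181 = -10721268971/4168350360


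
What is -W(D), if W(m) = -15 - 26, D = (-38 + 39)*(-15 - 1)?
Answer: 41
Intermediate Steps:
D = -16 (D = 1*(-16) = -16)
W(m) = -41
-W(D) = -1*(-41) = 41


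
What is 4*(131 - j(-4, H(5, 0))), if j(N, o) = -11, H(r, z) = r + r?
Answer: 568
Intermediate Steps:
H(r, z) = 2*r
4*(131 - j(-4, H(5, 0))) = 4*(131 - 1*(-11)) = 4*(131 + 11) = 4*142 = 568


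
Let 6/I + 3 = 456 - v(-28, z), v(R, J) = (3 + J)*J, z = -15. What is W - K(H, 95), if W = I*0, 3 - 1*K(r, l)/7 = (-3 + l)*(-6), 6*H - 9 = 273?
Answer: -3885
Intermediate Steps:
H = 47 (H = 3/2 + (⅙)*273 = 3/2 + 91/2 = 47)
K(r, l) = -105 + 42*l (K(r, l) = 21 - 7*(-3 + l)*(-6) = 21 - 7*(18 - 6*l) = 21 + (-126 + 42*l) = -105 + 42*l)
v(R, J) = J*(3 + J)
I = 2/91 (I = 6/(-3 + (456 - (-15)*(3 - 15))) = 6/(-3 + (456 - (-15)*(-12))) = 6/(-3 + (456 - 1*180)) = 6/(-3 + (456 - 180)) = 6/(-3 + 276) = 6/273 = 6*(1/273) = 2/91 ≈ 0.021978)
W = 0 (W = (2/91)*0 = 0)
W - K(H, 95) = 0 - (-105 + 42*95) = 0 - (-105 + 3990) = 0 - 1*3885 = 0 - 3885 = -3885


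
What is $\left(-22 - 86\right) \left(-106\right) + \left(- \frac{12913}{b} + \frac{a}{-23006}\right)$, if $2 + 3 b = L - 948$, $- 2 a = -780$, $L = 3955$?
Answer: $\frac{395271263028}{34566515} \approx 11435.0$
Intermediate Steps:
$a = 390$ ($a = \left(- \frac{1}{2}\right) \left(-780\right) = 390$)
$b = \frac{3005}{3}$ ($b = - \frac{2}{3} + \frac{3955 - 948}{3} = - \frac{2}{3} + \frac{1}{3} \cdot 3007 = - \frac{2}{3} + \frac{3007}{3} = \frac{3005}{3} \approx 1001.7$)
$\left(-22 - 86\right) \left(-106\right) + \left(- \frac{12913}{b} + \frac{a}{-23006}\right) = \left(-22 - 86\right) \left(-106\right) + \left(- \frac{12913}{\frac{3005}{3}} + \frac{390}{-23006}\right) = \left(-108\right) \left(-106\right) + \left(\left(-12913\right) \frac{3}{3005} + 390 \left(- \frac{1}{23006}\right)\right) = 11448 - \frac{446200692}{34566515} = \frac{395271263028}{34566515}$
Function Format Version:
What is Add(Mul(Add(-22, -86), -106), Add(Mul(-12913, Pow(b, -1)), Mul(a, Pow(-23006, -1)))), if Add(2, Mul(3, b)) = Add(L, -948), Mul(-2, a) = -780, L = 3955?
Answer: Rational(395271263028, 34566515) ≈ 11435.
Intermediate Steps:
a = 390 (a = Mul(Rational(-1, 2), -780) = 390)
b = Rational(3005, 3) (b = Add(Rational(-2, 3), Mul(Rational(1, 3), Add(3955, -948))) = Add(Rational(-2, 3), Mul(Rational(1, 3), 3007)) = Add(Rational(-2, 3), Rational(3007, 3)) = Rational(3005, 3) ≈ 1001.7)
Add(Mul(Add(-22, -86), -106), Add(Mul(-12913, Pow(b, -1)), Mul(a, Pow(-23006, -1)))) = Add(Mul(Add(-22, -86), -106), Add(Mul(-12913, Pow(Rational(3005, 3), -1)), Mul(390, Pow(-23006, -1)))) = Add(Mul(-108, -106), Add(Mul(-12913, Rational(3, 3005)), Mul(390, Rational(-1, 23006)))) = Add(11448, Add(Rational(-38739, 3005), Rational(-195, 11503))) = Add(11448, Rational(-446200692, 34566515)) = Rational(395271263028, 34566515)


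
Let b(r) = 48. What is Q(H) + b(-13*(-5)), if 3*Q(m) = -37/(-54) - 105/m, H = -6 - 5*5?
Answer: 247873/5022 ≈ 49.357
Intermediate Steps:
H = -31 (H = -6 - 25 = -31)
Q(m) = 37/162 - 35/m (Q(m) = (-37/(-54) - 105/m)/3 = (-37*(-1/54) - 105/m)/3 = (37/54 - 105/m)/3 = 37/162 - 35/m)
Q(H) + b(-13*(-5)) = (37/162 - 35/(-31)) + 48 = (37/162 - 35*(-1/31)) + 48 = (37/162 + 35/31) + 48 = 6817/5022 + 48 = 247873/5022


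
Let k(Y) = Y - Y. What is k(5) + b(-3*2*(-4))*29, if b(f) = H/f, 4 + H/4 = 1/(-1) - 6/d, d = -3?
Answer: -29/2 ≈ -14.500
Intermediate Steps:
k(Y) = 0
H = -12 (H = -16 + 4*(1/(-1) - 6/(-3)) = -16 + 4*(1*(-1) - 6*(-1/3)) = -16 + 4*(-1 + 2) = -16 + 4*1 = -16 + 4 = -12)
b(f) = -12/f
k(5) + b(-3*2*(-4))*29 = 0 - 12/(-3*2*(-4))*29 = 0 - 12/((-6*(-4)))*29 = 0 - 12/24*29 = 0 - 12*1/24*29 = 0 - 1/2*29 = 0 - 29/2 = -29/2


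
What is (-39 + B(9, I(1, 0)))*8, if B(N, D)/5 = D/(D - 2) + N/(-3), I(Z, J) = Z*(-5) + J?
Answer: -2824/7 ≈ -403.43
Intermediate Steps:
I(Z, J) = J - 5*Z (I(Z, J) = -5*Z + J = J - 5*Z)
B(N, D) = -5*N/3 + 5*D/(-2 + D) (B(N, D) = 5*(D/(D - 2) + N/(-3)) = 5*(D/(-2 + D) + N*(-⅓)) = 5*(D/(-2 + D) - N/3) = 5*(-N/3 + D/(-2 + D)) = -5*N/3 + 5*D/(-2 + D))
(-39 + B(9, I(1, 0)))*8 = (-39 + 5*(2*9 + 3*(0 - 5*1) - 1*(0 - 5*1)*9)/(3*(-2 + (0 - 5*1))))*8 = (-39 + 5*(18 + 3*(0 - 5) - 1*(0 - 5)*9)/(3*(-2 + (0 - 5))))*8 = (-39 + 5*(18 + 3*(-5) - 1*(-5)*9)/(3*(-2 - 5)))*8 = (-39 + (5/3)*(18 - 15 + 45)/(-7))*8 = (-39 + (5/3)*(-⅐)*48)*8 = (-39 - 80/7)*8 = -353/7*8 = -2824/7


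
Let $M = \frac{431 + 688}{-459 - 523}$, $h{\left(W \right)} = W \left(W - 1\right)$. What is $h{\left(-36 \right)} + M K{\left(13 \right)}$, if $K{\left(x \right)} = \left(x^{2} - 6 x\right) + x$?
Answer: $\frac{595824}{491} \approx 1213.5$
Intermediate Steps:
$h{\left(W \right)} = W \left(-1 + W\right)$
$K{\left(x \right)} = x^{2} - 5 x$
$M = - \frac{1119}{982}$ ($M = \frac{1119}{-982} = 1119 \left(- \frac{1}{982}\right) = - \frac{1119}{982} \approx -1.1395$)
$h{\left(-36 \right)} + M K{\left(13 \right)} = - 36 \left(-1 - 36\right) - \frac{1119 \cdot 13 \left(-5 + 13\right)}{982} = \left(-36\right) \left(-37\right) - \frac{1119 \cdot 13 \cdot 8}{982} = 1332 - \frac{58188}{491} = \frac{595824}{491}$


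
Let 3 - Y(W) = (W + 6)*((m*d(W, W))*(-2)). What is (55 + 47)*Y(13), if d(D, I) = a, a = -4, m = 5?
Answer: -77214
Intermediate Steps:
d(D, I) = -4
Y(W) = -237 - 40*W (Y(W) = 3 - (W + 6)*(5*(-4))*(-2) = 3 - (6 + W)*(-20*(-2)) = 3 - (6 + W)*40 = 3 - (240 + 40*W) = 3 + (-240 - 40*W) = -237 - 40*W)
(55 + 47)*Y(13) = (55 + 47)*(-237 - 40*13) = 102*(-237 - 520) = 102*(-757) = -77214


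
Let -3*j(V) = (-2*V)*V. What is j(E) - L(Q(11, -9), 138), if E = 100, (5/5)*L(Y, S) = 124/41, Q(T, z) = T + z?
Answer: 819628/123 ≈ 6663.6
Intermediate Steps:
L(Y, S) = 124/41
j(V) = 2*V²/3 (j(V) = -(-2*V)*V/3 = -(-2)*V²/3 = 2*V²/3)
j(E) - L(Q(11, -9), 138) = (⅔)*100² - 1*124/41 = (⅔)*10000 - 124/41 = 20000/3 - 124/41 = 819628/123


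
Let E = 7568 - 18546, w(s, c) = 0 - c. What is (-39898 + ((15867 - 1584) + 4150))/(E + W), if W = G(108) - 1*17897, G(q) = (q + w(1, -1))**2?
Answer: 21465/16994 ≈ 1.2631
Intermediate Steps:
w(s, c) = -c
G(q) = (1 + q)**2 (G(q) = (q - 1*(-1))**2 = (q + 1)**2 = (1 + q)**2)
E = -10978
W = -6016 (W = (1 + 108)**2 - 1*17897 = 109**2 - 17897 = 11881 - 17897 = -6016)
(-39898 + ((15867 - 1584) + 4150))/(E + W) = (-39898 + ((15867 - 1584) + 4150))/(-10978 - 6016) = (-39898 + (14283 + 4150))/(-16994) = (-39898 + 18433)*(-1/16994) = -21465*(-1/16994) = 21465/16994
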